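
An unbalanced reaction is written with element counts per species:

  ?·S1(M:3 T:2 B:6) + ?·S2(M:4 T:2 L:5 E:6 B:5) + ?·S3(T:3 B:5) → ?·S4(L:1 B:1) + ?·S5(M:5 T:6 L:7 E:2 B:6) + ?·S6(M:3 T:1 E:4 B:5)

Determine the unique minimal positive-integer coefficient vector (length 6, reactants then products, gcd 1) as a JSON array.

Coefficients: [3, 4, 1, 6, 2, 5]

M: 3·3+4·4+1·0 = 25 | 6·0+2·5+5·3 = 25
T: 3·2+4·2+1·3 = 17 | 6·0+2·6+5·1 = 17
L: 3·0+4·5+1·0 = 20 | 6·1+2·7+5·0 = 20
E: 3·0+4·6+1·0 = 24 | 6·0+2·2+5·4 = 24
B: 3·6+4·5+1·5 = 43 | 6·1+2·6+5·5 = 43
gcd(3,4,1,6,2,5) = 1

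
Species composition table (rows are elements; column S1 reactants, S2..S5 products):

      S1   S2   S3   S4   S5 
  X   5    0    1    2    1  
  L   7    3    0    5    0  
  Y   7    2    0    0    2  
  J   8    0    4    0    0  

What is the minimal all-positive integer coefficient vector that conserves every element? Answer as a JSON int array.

Coefficients: [2, 3, 4, 1, 4]

X: 2·5 = 10 | 3·0+4·1+1·2+4·1 = 10
L: 2·7 = 14 | 3·3+4·0+1·5+4·0 = 14
Y: 2·7 = 14 | 3·2+4·0+1·0+4·2 = 14
J: 2·8 = 16 | 3·0+4·4+1·0+4·0 = 16
gcd(2,3,4,1,4) = 1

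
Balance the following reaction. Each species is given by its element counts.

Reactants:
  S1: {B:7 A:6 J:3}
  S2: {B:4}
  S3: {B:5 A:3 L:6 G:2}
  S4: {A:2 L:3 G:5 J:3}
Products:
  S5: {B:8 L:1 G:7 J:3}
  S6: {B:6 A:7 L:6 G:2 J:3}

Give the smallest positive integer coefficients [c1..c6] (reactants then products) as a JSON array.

Coefficients: [2, 6, 2, 5, 3, 4]

B: 2·7+6·4+2·5+5·0 = 48 | 3·8+4·6 = 48
A: 2·6+6·0+2·3+5·2 = 28 | 3·0+4·7 = 28
L: 2·0+6·0+2·6+5·3 = 27 | 3·1+4·6 = 27
G: 2·0+6·0+2·2+5·5 = 29 | 3·7+4·2 = 29
J: 2·3+6·0+2·0+5·3 = 21 | 3·3+4·3 = 21
gcd(2,6,2,5,3,4) = 1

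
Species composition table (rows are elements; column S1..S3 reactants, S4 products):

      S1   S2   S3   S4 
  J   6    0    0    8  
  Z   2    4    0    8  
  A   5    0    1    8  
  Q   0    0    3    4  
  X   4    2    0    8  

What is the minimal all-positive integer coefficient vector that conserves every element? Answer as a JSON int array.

J: 4·6+4·0+4·0 = 24 | 3·8 = 24
Z: 4·2+4·4+4·0 = 24 | 3·8 = 24
A: 4·5+4·0+4·1 = 24 | 3·8 = 24
Q: 4·0+4·0+4·3 = 12 | 3·4 = 12
X: 4·4+4·2+4·0 = 24 | 3·8 = 24
gcd(4,4,4,3) = 1

Coefficients: [4, 4, 4, 3]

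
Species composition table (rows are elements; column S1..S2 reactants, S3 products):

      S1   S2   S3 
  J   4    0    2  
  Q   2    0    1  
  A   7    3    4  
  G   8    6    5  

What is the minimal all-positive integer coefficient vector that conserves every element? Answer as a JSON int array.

Coefficients: [3, 1, 6]

J: 3·4+1·0 = 12 | 6·2 = 12
Q: 3·2+1·0 = 6 | 6·1 = 6
A: 3·7+1·3 = 24 | 6·4 = 24
G: 3·8+1·6 = 30 | 6·5 = 30
gcd(3,1,6) = 1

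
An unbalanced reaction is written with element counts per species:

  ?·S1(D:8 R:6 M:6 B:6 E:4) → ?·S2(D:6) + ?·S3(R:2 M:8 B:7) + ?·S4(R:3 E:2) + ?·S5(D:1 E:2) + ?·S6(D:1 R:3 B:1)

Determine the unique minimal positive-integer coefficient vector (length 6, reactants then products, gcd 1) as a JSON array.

Coefficients: [4, 4, 3, 3, 5, 3]

D: 4·8 = 32 | 4·6+3·0+3·0+5·1+3·1 = 32
R: 4·6 = 24 | 4·0+3·2+3·3+5·0+3·3 = 24
M: 4·6 = 24 | 4·0+3·8+3·0+5·0+3·0 = 24
B: 4·6 = 24 | 4·0+3·7+3·0+5·0+3·1 = 24
E: 4·4 = 16 | 4·0+3·0+3·2+5·2+3·0 = 16
gcd(4,4,3,3,5,3) = 1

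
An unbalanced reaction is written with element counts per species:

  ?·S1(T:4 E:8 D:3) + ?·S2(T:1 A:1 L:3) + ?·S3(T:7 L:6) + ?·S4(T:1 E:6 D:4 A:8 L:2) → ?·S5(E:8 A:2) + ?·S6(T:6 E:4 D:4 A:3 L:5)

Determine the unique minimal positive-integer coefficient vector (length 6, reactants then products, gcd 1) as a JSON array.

Coefficients: [4, 5, 1, 2, 3, 5]

T: 4·4+5·1+1·7+2·1 = 30 | 3·0+5·6 = 30
E: 4·8+5·0+1·0+2·6 = 44 | 3·8+5·4 = 44
D: 4·3+5·0+1·0+2·4 = 20 | 3·0+5·4 = 20
A: 4·0+5·1+1·0+2·8 = 21 | 3·2+5·3 = 21
L: 4·0+5·3+1·6+2·2 = 25 | 3·0+5·5 = 25
gcd(4,5,1,2,3,5) = 1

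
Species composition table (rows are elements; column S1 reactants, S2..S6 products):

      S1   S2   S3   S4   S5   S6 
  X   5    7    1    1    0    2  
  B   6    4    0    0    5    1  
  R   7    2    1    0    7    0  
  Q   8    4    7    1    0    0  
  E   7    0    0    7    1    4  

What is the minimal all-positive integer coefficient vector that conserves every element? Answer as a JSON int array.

Coefficients: [5, 1, 5, 1, 4, 6]

X: 5·5 = 25 | 1·7+5·1+1·1+4·0+6·2 = 25
B: 5·6 = 30 | 1·4+5·0+1·0+4·5+6·1 = 30
R: 5·7 = 35 | 1·2+5·1+1·0+4·7+6·0 = 35
Q: 5·8 = 40 | 1·4+5·7+1·1+4·0+6·0 = 40
E: 5·7 = 35 | 1·0+5·0+1·7+4·1+6·4 = 35
gcd(5,1,5,1,4,6) = 1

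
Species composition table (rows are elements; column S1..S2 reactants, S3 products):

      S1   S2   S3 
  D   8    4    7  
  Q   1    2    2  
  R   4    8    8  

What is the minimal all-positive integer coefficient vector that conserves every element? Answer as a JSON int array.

Coefficients: [2, 3, 4]

D: 2·8+3·4 = 28 | 4·7 = 28
Q: 2·1+3·2 = 8 | 4·2 = 8
R: 2·4+3·8 = 32 | 4·8 = 32
gcd(2,3,4) = 1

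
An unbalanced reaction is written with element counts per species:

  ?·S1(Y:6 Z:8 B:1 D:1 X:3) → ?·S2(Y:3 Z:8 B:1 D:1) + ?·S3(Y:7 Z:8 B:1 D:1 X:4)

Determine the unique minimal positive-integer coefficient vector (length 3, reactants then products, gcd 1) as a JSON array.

Y: 4·6 = 24 | 1·3+3·7 = 24
Z: 4·8 = 32 | 1·8+3·8 = 32
B: 4·1 = 4 | 1·1+3·1 = 4
D: 4·1 = 4 | 1·1+3·1 = 4
X: 4·3 = 12 | 1·0+3·4 = 12
gcd(4,1,3) = 1

Coefficients: [4, 1, 3]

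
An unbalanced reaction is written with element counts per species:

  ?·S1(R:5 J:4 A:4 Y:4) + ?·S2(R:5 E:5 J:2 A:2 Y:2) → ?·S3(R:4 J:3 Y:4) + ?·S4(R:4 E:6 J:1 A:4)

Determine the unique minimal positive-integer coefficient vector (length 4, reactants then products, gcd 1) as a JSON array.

Coefficients: [2, 6, 5, 5]

R: 2·5+6·5 = 40 | 5·4+5·4 = 40
E: 2·0+6·5 = 30 | 5·0+5·6 = 30
J: 2·4+6·2 = 20 | 5·3+5·1 = 20
A: 2·4+6·2 = 20 | 5·0+5·4 = 20
Y: 2·4+6·2 = 20 | 5·4+5·0 = 20
gcd(2,6,5,5) = 1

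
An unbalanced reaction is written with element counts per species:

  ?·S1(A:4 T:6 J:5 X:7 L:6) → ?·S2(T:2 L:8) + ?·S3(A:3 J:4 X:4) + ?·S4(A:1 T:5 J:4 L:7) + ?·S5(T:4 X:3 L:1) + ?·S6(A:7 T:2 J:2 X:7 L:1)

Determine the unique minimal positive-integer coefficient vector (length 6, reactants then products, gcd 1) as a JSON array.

A: 6·4 = 24 | 2·0+5·3+2·1+5·0+1·7 = 24
T: 6·6 = 36 | 2·2+5·0+2·5+5·4+1·2 = 36
J: 6·5 = 30 | 2·0+5·4+2·4+5·0+1·2 = 30
X: 6·7 = 42 | 2·0+5·4+2·0+5·3+1·7 = 42
L: 6·6 = 36 | 2·8+5·0+2·7+5·1+1·1 = 36
gcd(6,2,5,2,5,1) = 1

Coefficients: [6, 2, 5, 2, 5, 1]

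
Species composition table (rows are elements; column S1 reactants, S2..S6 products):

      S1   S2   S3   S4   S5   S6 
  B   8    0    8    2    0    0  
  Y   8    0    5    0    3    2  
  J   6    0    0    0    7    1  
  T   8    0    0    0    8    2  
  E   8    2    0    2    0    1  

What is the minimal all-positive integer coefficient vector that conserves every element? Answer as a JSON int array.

Coefficients: [3, 6, 2, 4, 2, 4]

B: 3·8 = 24 | 6·0+2·8+4·2+2·0+4·0 = 24
Y: 3·8 = 24 | 6·0+2·5+4·0+2·3+4·2 = 24
J: 3·6 = 18 | 6·0+2·0+4·0+2·7+4·1 = 18
T: 3·8 = 24 | 6·0+2·0+4·0+2·8+4·2 = 24
E: 3·8 = 24 | 6·2+2·0+4·2+2·0+4·1 = 24
gcd(3,6,2,4,2,4) = 1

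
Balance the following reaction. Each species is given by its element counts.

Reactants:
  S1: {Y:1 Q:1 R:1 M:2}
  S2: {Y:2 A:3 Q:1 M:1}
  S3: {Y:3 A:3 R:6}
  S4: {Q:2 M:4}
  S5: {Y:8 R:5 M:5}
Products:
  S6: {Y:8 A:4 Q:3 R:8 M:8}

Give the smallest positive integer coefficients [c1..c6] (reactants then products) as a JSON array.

Y: 3·1+3·2+5·3+6·0+3·8 = 48 | 6·8 = 48
A: 3·0+3·3+5·3+6·0+3·0 = 24 | 6·4 = 24
Q: 3·1+3·1+5·0+6·2+3·0 = 18 | 6·3 = 18
R: 3·1+3·0+5·6+6·0+3·5 = 48 | 6·8 = 48
M: 3·2+3·1+5·0+6·4+3·5 = 48 | 6·8 = 48
gcd(3,3,5,6,3,6) = 1

Coefficients: [3, 3, 5, 6, 3, 6]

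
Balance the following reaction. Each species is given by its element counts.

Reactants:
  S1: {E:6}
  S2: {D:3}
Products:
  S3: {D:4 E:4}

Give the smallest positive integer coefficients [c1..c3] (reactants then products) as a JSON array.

D: 2·0+4·3 = 12 | 3·4 = 12
E: 2·6+4·0 = 12 | 3·4 = 12
gcd(2,4,3) = 1

Coefficients: [2, 4, 3]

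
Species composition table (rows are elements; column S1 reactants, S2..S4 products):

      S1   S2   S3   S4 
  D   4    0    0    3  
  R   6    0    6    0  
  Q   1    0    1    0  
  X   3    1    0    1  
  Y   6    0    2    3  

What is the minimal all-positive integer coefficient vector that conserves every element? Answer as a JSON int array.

D: 3·4 = 12 | 5·0+3·0+4·3 = 12
R: 3·6 = 18 | 5·0+3·6+4·0 = 18
Q: 3·1 = 3 | 5·0+3·1+4·0 = 3
X: 3·3 = 9 | 5·1+3·0+4·1 = 9
Y: 3·6 = 18 | 5·0+3·2+4·3 = 18
gcd(3,5,3,4) = 1

Coefficients: [3, 5, 3, 4]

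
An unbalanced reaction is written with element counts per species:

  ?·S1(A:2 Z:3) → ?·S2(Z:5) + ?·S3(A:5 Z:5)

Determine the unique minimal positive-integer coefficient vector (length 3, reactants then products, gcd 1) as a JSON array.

A: 5·2 = 10 | 1·0+2·5 = 10
Z: 5·3 = 15 | 1·5+2·5 = 15
gcd(5,1,2) = 1

Coefficients: [5, 1, 2]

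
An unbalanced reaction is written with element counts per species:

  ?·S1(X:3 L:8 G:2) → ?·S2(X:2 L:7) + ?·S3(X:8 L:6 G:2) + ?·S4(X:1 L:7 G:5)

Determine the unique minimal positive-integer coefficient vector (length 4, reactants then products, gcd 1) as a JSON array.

X: 6·3 = 18 | 4·2+1·8+2·1 = 18
L: 6·8 = 48 | 4·7+1·6+2·7 = 48
G: 6·2 = 12 | 4·0+1·2+2·5 = 12
gcd(6,4,1,2) = 1

Coefficients: [6, 4, 1, 2]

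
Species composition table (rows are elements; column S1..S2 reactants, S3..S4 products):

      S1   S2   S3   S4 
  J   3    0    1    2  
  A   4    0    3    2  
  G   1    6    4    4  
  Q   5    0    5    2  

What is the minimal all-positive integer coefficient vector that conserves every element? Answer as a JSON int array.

Coefficients: [4, 4, 2, 5]

J: 4·3+4·0 = 12 | 2·1+5·2 = 12
A: 4·4+4·0 = 16 | 2·3+5·2 = 16
G: 4·1+4·6 = 28 | 2·4+5·4 = 28
Q: 4·5+4·0 = 20 | 2·5+5·2 = 20
gcd(4,4,2,5) = 1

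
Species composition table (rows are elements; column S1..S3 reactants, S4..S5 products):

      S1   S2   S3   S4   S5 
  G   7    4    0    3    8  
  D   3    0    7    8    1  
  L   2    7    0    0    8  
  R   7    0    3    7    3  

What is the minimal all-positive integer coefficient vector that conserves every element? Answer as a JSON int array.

G: 6·7+4·4+5·0 = 58 | 6·3+5·8 = 58
D: 6·3+4·0+5·7 = 53 | 6·8+5·1 = 53
L: 6·2+4·7+5·0 = 40 | 6·0+5·8 = 40
R: 6·7+4·0+5·3 = 57 | 6·7+5·3 = 57
gcd(6,4,5,6,5) = 1

Coefficients: [6, 4, 5, 6, 5]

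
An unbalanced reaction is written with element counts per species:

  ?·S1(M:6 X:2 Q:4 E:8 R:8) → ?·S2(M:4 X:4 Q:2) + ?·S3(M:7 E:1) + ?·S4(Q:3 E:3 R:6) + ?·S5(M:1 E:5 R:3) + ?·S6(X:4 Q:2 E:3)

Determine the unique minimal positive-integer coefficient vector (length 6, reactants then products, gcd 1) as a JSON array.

M: 6·6 = 36 | 1·4+4·7+6·0+4·1+2·0 = 36
X: 6·2 = 12 | 1·4+4·0+6·0+4·0+2·4 = 12
Q: 6·4 = 24 | 1·2+4·0+6·3+4·0+2·2 = 24
E: 6·8 = 48 | 1·0+4·1+6·3+4·5+2·3 = 48
R: 6·8 = 48 | 1·0+4·0+6·6+4·3+2·0 = 48
gcd(6,1,4,6,4,2) = 1

Coefficients: [6, 1, 4, 6, 4, 2]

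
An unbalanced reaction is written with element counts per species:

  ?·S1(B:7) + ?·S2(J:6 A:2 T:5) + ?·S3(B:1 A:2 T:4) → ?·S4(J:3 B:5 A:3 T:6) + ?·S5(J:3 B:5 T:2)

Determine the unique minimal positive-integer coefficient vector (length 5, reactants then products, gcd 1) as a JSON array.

J: 5·0+4·6+5·0 = 24 | 6·3+2·3 = 24
B: 5·7+4·0+5·1 = 40 | 6·5+2·5 = 40
A: 5·0+4·2+5·2 = 18 | 6·3+2·0 = 18
T: 5·0+4·5+5·4 = 40 | 6·6+2·2 = 40
gcd(5,4,5,6,2) = 1

Coefficients: [5, 4, 5, 6, 2]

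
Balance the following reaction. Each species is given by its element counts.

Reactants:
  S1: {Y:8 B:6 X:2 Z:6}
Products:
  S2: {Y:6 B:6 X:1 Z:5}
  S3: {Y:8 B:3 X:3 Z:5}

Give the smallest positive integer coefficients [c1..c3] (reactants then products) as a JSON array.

Y: 5·8 = 40 | 4·6+2·8 = 40
B: 5·6 = 30 | 4·6+2·3 = 30
X: 5·2 = 10 | 4·1+2·3 = 10
Z: 5·6 = 30 | 4·5+2·5 = 30
gcd(5,4,2) = 1

Coefficients: [5, 4, 2]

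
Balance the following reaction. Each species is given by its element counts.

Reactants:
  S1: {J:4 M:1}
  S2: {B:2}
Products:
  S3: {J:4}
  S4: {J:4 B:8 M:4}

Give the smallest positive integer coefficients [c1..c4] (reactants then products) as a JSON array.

J: 4·4+4·0 = 16 | 3·4+1·4 = 16
B: 4·0+4·2 = 8 | 3·0+1·8 = 8
M: 4·1+4·0 = 4 | 3·0+1·4 = 4
gcd(4,4,3,1) = 1

Coefficients: [4, 4, 3, 1]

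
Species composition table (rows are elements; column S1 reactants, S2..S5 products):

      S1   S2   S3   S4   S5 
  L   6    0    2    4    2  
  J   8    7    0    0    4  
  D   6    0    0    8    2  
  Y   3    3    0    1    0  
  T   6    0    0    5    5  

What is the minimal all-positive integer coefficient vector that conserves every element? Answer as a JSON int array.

Coefficients: [5, 4, 6, 3, 3]

L: 5·6 = 30 | 4·0+6·2+3·4+3·2 = 30
J: 5·8 = 40 | 4·7+6·0+3·0+3·4 = 40
D: 5·6 = 30 | 4·0+6·0+3·8+3·2 = 30
Y: 5·3 = 15 | 4·3+6·0+3·1+3·0 = 15
T: 5·6 = 30 | 4·0+6·0+3·5+3·5 = 30
gcd(5,4,6,3,3) = 1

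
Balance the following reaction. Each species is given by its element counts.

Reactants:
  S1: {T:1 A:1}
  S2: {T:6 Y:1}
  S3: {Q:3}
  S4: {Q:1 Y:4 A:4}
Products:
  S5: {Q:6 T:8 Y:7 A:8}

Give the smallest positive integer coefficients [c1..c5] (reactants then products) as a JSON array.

Q: 4·0+2·0+3·3+3·1 = 12 | 2·6 = 12
T: 4·1+2·6+3·0+3·0 = 16 | 2·8 = 16
Y: 4·0+2·1+3·0+3·4 = 14 | 2·7 = 14
A: 4·1+2·0+3·0+3·4 = 16 | 2·8 = 16
gcd(4,2,3,3,2) = 1

Coefficients: [4, 2, 3, 3, 2]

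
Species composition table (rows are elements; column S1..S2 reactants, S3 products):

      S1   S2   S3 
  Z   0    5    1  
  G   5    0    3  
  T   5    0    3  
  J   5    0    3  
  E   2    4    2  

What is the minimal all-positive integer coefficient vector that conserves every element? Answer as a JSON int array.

Coefficients: [3, 1, 5]

Z: 3·0+1·5 = 5 | 5·1 = 5
G: 3·5+1·0 = 15 | 5·3 = 15
T: 3·5+1·0 = 15 | 5·3 = 15
J: 3·5+1·0 = 15 | 5·3 = 15
E: 3·2+1·4 = 10 | 5·2 = 10
gcd(3,1,5) = 1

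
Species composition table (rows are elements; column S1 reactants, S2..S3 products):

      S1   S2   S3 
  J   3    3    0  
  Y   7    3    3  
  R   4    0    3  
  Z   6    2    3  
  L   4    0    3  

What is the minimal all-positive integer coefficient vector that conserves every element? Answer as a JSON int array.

Coefficients: [3, 3, 4]

J: 3·3 = 9 | 3·3+4·0 = 9
Y: 3·7 = 21 | 3·3+4·3 = 21
R: 3·4 = 12 | 3·0+4·3 = 12
Z: 3·6 = 18 | 3·2+4·3 = 18
L: 3·4 = 12 | 3·0+4·3 = 12
gcd(3,3,4) = 1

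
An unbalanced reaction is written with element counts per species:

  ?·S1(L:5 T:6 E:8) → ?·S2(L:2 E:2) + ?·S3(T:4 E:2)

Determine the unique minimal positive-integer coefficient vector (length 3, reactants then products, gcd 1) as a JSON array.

L: 2·5 = 10 | 5·2+3·0 = 10
T: 2·6 = 12 | 5·0+3·4 = 12
E: 2·8 = 16 | 5·2+3·2 = 16
gcd(2,5,3) = 1

Coefficients: [2, 5, 3]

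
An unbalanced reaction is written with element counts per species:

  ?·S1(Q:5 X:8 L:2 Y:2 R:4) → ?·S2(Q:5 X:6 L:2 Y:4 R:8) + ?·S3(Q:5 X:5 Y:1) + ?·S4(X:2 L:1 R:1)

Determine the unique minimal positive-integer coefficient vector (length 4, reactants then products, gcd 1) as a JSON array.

Coefficients: [3, 1, 2, 4]

Q: 3·5 = 15 | 1·5+2·5+4·0 = 15
X: 3·8 = 24 | 1·6+2·5+4·2 = 24
L: 3·2 = 6 | 1·2+2·0+4·1 = 6
Y: 3·2 = 6 | 1·4+2·1+4·0 = 6
R: 3·4 = 12 | 1·8+2·0+4·1 = 12
gcd(3,1,2,4) = 1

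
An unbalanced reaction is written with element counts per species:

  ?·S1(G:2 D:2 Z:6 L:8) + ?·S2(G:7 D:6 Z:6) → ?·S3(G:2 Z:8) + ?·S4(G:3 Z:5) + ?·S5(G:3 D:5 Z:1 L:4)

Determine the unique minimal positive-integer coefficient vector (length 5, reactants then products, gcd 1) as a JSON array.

G: 3·2+4·7 = 34 | 2·2+4·3+6·3 = 34
D: 3·2+4·6 = 30 | 2·0+4·0+6·5 = 30
Z: 3·6+4·6 = 42 | 2·8+4·5+6·1 = 42
L: 3·8+4·0 = 24 | 2·0+4·0+6·4 = 24
gcd(3,4,2,4,6) = 1

Coefficients: [3, 4, 2, 4, 6]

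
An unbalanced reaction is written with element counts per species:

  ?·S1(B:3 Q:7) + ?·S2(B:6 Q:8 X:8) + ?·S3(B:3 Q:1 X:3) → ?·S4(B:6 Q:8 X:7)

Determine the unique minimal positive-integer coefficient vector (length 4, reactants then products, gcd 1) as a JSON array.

B: 1·3+4·6+1·3 = 30 | 5·6 = 30
Q: 1·7+4·8+1·1 = 40 | 5·8 = 40
X: 1·0+4·8+1·3 = 35 | 5·7 = 35
gcd(1,4,1,5) = 1

Coefficients: [1, 4, 1, 5]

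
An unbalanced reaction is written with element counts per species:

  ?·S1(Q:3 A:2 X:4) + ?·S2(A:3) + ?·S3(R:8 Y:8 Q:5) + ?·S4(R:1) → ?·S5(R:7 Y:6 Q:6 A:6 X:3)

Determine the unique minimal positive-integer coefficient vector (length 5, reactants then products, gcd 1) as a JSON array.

R: 3·0+6·0+3·8+4·1 = 28 | 4·7 = 28
Y: 3·0+6·0+3·8+4·0 = 24 | 4·6 = 24
Q: 3·3+6·0+3·5+4·0 = 24 | 4·6 = 24
A: 3·2+6·3+3·0+4·0 = 24 | 4·6 = 24
X: 3·4+6·0+3·0+4·0 = 12 | 4·3 = 12
gcd(3,6,3,4,4) = 1

Coefficients: [3, 6, 3, 4, 4]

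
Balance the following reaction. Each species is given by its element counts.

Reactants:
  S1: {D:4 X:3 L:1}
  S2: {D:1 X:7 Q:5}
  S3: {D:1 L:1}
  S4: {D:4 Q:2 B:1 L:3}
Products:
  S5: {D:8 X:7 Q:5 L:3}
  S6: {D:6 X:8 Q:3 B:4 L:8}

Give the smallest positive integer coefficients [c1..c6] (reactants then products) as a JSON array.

Coefficients: [5, 4, 6, 4, 5, 1]

D: 5·4+4·1+6·1+4·4 = 46 | 5·8+1·6 = 46
X: 5·3+4·7+6·0+4·0 = 43 | 5·7+1·8 = 43
Q: 5·0+4·5+6·0+4·2 = 28 | 5·5+1·3 = 28
B: 5·0+4·0+6·0+4·1 = 4 | 5·0+1·4 = 4
L: 5·1+4·0+6·1+4·3 = 23 | 5·3+1·8 = 23
gcd(5,4,6,4,5,1) = 1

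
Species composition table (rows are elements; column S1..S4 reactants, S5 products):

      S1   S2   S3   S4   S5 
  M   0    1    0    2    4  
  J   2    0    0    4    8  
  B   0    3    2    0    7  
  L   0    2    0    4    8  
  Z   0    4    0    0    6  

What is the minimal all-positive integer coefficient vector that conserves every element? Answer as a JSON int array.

Coefficients: [6, 6, 5, 5, 4]

M: 6·0+6·1+5·0+5·2 = 16 | 4·4 = 16
J: 6·2+6·0+5·0+5·4 = 32 | 4·8 = 32
B: 6·0+6·3+5·2+5·0 = 28 | 4·7 = 28
L: 6·0+6·2+5·0+5·4 = 32 | 4·8 = 32
Z: 6·0+6·4+5·0+5·0 = 24 | 4·6 = 24
gcd(6,6,5,5,4) = 1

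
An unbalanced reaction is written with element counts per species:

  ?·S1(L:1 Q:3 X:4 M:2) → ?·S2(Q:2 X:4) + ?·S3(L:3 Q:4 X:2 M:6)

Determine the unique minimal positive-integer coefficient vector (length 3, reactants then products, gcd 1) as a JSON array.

L: 6·1 = 6 | 5·0+2·3 = 6
Q: 6·3 = 18 | 5·2+2·4 = 18
X: 6·4 = 24 | 5·4+2·2 = 24
M: 6·2 = 12 | 5·0+2·6 = 12
gcd(6,5,2) = 1

Coefficients: [6, 5, 2]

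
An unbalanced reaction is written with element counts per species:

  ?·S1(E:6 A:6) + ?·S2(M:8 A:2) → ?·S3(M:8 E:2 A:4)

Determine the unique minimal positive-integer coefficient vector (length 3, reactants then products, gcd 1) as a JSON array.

Coefficients: [1, 3, 3]

M: 1·0+3·8 = 24 | 3·8 = 24
E: 1·6+3·0 = 6 | 3·2 = 6
A: 1·6+3·2 = 12 | 3·4 = 12
gcd(1,3,3) = 1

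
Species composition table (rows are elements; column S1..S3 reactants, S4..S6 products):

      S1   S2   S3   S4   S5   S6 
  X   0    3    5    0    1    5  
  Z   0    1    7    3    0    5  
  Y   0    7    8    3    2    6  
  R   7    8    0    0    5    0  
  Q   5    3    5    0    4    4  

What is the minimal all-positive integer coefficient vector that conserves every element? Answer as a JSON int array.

Coefficients: [1, 1, 4, 3, 3, 4]

X: 1·0+1·3+4·5 = 23 | 3·0+3·1+4·5 = 23
Z: 1·0+1·1+4·7 = 29 | 3·3+3·0+4·5 = 29
Y: 1·0+1·7+4·8 = 39 | 3·3+3·2+4·6 = 39
R: 1·7+1·8+4·0 = 15 | 3·0+3·5+4·0 = 15
Q: 1·5+1·3+4·5 = 28 | 3·0+3·4+4·4 = 28
gcd(1,1,4,3,3,4) = 1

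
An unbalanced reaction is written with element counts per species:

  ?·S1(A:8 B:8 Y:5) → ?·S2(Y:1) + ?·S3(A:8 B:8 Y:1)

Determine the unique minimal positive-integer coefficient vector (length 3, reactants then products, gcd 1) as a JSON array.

A: 1·8 = 8 | 4·0+1·8 = 8
B: 1·8 = 8 | 4·0+1·8 = 8
Y: 1·5 = 5 | 4·1+1·1 = 5
gcd(1,4,1) = 1

Coefficients: [1, 4, 1]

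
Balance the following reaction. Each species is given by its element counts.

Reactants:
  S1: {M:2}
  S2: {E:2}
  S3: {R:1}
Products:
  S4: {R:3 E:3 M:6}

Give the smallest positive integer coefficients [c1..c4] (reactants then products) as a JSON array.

Coefficients: [6, 3, 6, 2]

R: 6·0+3·0+6·1 = 6 | 2·3 = 6
E: 6·0+3·2+6·0 = 6 | 2·3 = 6
M: 6·2+3·0+6·0 = 12 | 2·6 = 12
gcd(6,3,6,2) = 1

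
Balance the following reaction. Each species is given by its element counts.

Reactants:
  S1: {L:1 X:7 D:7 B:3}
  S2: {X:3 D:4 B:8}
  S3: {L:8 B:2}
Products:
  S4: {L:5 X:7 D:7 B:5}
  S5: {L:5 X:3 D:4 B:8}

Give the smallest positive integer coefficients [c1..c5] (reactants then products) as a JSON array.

L: 5·1+4·0+5·8 = 45 | 5·5+4·5 = 45
X: 5·7+4·3+5·0 = 47 | 5·7+4·3 = 47
D: 5·7+4·4+5·0 = 51 | 5·7+4·4 = 51
B: 5·3+4·8+5·2 = 57 | 5·5+4·8 = 57
gcd(5,4,5,5,4) = 1

Coefficients: [5, 4, 5, 5, 4]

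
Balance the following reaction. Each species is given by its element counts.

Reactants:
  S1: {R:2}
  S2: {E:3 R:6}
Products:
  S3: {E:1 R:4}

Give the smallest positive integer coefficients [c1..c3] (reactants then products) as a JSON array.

E: 3·0+1·3 = 3 | 3·1 = 3
R: 3·2+1·6 = 12 | 3·4 = 12
gcd(3,1,3) = 1

Coefficients: [3, 1, 3]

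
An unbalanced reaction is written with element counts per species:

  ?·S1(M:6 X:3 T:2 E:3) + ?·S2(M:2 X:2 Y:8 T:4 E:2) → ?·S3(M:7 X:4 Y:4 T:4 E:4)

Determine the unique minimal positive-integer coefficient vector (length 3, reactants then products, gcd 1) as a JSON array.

Coefficients: [2, 1, 2]

M: 2·6+1·2 = 14 | 2·7 = 14
X: 2·3+1·2 = 8 | 2·4 = 8
Y: 2·0+1·8 = 8 | 2·4 = 8
T: 2·2+1·4 = 8 | 2·4 = 8
E: 2·3+1·2 = 8 | 2·4 = 8
gcd(2,1,2) = 1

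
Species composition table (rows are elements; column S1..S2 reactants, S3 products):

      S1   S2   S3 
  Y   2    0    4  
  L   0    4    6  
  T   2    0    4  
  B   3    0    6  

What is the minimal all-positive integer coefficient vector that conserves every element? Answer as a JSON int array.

Coefficients: [4, 3, 2]

Y: 4·2+3·0 = 8 | 2·4 = 8
L: 4·0+3·4 = 12 | 2·6 = 12
T: 4·2+3·0 = 8 | 2·4 = 8
B: 4·3+3·0 = 12 | 2·6 = 12
gcd(4,3,2) = 1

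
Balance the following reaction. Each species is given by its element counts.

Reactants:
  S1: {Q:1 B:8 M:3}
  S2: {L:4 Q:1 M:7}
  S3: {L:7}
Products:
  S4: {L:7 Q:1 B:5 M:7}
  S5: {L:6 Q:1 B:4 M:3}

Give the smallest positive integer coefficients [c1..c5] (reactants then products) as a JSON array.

L: 5·0+4·4+6·7 = 58 | 4·7+5·6 = 58
Q: 5·1+4·1+6·0 = 9 | 4·1+5·1 = 9
B: 5·8+4·0+6·0 = 40 | 4·5+5·4 = 40
M: 5·3+4·7+6·0 = 43 | 4·7+5·3 = 43
gcd(5,4,6,4,5) = 1

Coefficients: [5, 4, 6, 4, 5]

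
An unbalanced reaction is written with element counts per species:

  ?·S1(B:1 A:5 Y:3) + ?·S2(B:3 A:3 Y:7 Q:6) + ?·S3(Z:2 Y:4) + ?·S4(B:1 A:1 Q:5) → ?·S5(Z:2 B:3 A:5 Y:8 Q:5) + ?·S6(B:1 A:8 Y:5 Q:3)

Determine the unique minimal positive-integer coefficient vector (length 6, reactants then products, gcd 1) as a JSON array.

Coefficients: [5, 1, 3, 3, 3, 2]

Z: 5·0+1·0+3·2+3·0 = 6 | 3·2+2·0 = 6
B: 5·1+1·3+3·0+3·1 = 11 | 3·3+2·1 = 11
A: 5·5+1·3+3·0+3·1 = 31 | 3·5+2·8 = 31
Y: 5·3+1·7+3·4+3·0 = 34 | 3·8+2·5 = 34
Q: 5·0+1·6+3·0+3·5 = 21 | 3·5+2·3 = 21
gcd(5,1,3,3,3,2) = 1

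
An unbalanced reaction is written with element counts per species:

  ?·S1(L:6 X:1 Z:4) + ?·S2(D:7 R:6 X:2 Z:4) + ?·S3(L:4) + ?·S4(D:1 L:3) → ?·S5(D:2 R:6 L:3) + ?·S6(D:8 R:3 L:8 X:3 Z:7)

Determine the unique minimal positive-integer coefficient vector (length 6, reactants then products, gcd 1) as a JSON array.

D: 2·0+5·7+5·0+3·1 = 38 | 3·2+4·8 = 38
R: 2·0+5·6+5·0+3·0 = 30 | 3·6+4·3 = 30
L: 2·6+5·0+5·4+3·3 = 41 | 3·3+4·8 = 41
X: 2·1+5·2+5·0+3·0 = 12 | 3·0+4·3 = 12
Z: 2·4+5·4+5·0+3·0 = 28 | 3·0+4·7 = 28
gcd(2,5,5,3,3,4) = 1

Coefficients: [2, 5, 5, 3, 3, 4]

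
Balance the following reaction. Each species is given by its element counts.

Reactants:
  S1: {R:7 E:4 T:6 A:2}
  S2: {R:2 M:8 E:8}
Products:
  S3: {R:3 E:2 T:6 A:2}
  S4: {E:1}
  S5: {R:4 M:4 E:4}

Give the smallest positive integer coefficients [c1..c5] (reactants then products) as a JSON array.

R: 3·7+2·2 = 25 | 3·3+6·0+4·4 = 25
M: 3·0+2·8 = 16 | 3·0+6·0+4·4 = 16
E: 3·4+2·8 = 28 | 3·2+6·1+4·4 = 28
T: 3·6+2·0 = 18 | 3·6+6·0+4·0 = 18
A: 3·2+2·0 = 6 | 3·2+6·0+4·0 = 6
gcd(3,2,3,6,4) = 1

Coefficients: [3, 2, 3, 6, 4]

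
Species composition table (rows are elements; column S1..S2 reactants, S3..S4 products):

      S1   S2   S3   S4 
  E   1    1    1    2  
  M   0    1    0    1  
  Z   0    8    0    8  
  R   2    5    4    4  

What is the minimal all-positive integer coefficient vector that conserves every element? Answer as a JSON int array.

E: 5·1+2·1 = 7 | 3·1+2·2 = 7
M: 5·0+2·1 = 2 | 3·0+2·1 = 2
Z: 5·0+2·8 = 16 | 3·0+2·8 = 16
R: 5·2+2·5 = 20 | 3·4+2·4 = 20
gcd(5,2,3,2) = 1

Coefficients: [5, 2, 3, 2]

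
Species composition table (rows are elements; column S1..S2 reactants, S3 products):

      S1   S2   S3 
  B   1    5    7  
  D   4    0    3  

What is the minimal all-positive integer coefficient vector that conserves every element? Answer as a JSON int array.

B: 3·1+5·5 = 28 | 4·7 = 28
D: 3·4+5·0 = 12 | 4·3 = 12
gcd(3,5,4) = 1

Coefficients: [3, 5, 4]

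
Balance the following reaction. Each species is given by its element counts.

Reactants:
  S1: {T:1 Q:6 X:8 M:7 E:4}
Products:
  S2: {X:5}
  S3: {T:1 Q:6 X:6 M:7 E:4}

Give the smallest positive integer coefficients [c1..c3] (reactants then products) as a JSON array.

T: 5·1 = 5 | 2·0+5·1 = 5
Q: 5·6 = 30 | 2·0+5·6 = 30
X: 5·8 = 40 | 2·5+5·6 = 40
M: 5·7 = 35 | 2·0+5·7 = 35
E: 5·4 = 20 | 2·0+5·4 = 20
gcd(5,2,5) = 1

Coefficients: [5, 2, 5]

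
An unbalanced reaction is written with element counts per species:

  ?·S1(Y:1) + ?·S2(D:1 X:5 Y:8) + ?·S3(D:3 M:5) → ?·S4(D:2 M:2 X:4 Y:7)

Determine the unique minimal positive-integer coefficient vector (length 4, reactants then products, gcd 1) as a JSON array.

D: 3·0+4·1+2·3 = 10 | 5·2 = 10
M: 3·0+4·0+2·5 = 10 | 5·2 = 10
X: 3·0+4·5+2·0 = 20 | 5·4 = 20
Y: 3·1+4·8+2·0 = 35 | 5·7 = 35
gcd(3,4,2,5) = 1

Coefficients: [3, 4, 2, 5]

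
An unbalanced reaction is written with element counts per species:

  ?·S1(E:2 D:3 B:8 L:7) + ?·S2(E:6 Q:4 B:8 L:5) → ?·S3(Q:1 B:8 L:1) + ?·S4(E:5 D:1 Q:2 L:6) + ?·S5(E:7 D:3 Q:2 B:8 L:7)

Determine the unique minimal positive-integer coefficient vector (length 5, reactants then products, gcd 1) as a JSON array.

E: 2·2+3·6 = 22 | 4·0+3·5+1·7 = 22
D: 2·3+3·0 = 6 | 4·0+3·1+1·3 = 6
Q: 2·0+3·4 = 12 | 4·1+3·2+1·2 = 12
B: 2·8+3·8 = 40 | 4·8+3·0+1·8 = 40
L: 2·7+3·5 = 29 | 4·1+3·6+1·7 = 29
gcd(2,3,4,3,1) = 1

Coefficients: [2, 3, 4, 3, 1]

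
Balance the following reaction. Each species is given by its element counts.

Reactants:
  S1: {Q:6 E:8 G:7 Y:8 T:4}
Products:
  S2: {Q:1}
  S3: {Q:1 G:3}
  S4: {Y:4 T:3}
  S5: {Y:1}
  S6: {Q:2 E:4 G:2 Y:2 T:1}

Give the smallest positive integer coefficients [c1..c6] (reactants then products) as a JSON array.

Coefficients: [3, 3, 3, 2, 4, 6]

Q: 3·6 = 18 | 3·1+3·1+2·0+4·0+6·2 = 18
E: 3·8 = 24 | 3·0+3·0+2·0+4·0+6·4 = 24
G: 3·7 = 21 | 3·0+3·3+2·0+4·0+6·2 = 21
Y: 3·8 = 24 | 3·0+3·0+2·4+4·1+6·2 = 24
T: 3·4 = 12 | 3·0+3·0+2·3+4·0+6·1 = 12
gcd(3,3,3,2,4,6) = 1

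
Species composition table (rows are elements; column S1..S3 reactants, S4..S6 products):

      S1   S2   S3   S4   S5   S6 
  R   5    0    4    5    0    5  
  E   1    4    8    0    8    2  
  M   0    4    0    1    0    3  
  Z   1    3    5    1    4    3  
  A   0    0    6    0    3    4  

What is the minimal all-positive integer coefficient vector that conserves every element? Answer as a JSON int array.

R: 2·5+3·0+5·4 = 30 | 3·5+6·0+3·5 = 30
E: 2·1+3·4+5·8 = 54 | 3·0+6·8+3·2 = 54
M: 2·0+3·4+5·0 = 12 | 3·1+6·0+3·3 = 12
Z: 2·1+3·3+5·5 = 36 | 3·1+6·4+3·3 = 36
A: 2·0+3·0+5·6 = 30 | 3·0+6·3+3·4 = 30
gcd(2,3,5,3,6,3) = 1

Coefficients: [2, 3, 5, 3, 6, 3]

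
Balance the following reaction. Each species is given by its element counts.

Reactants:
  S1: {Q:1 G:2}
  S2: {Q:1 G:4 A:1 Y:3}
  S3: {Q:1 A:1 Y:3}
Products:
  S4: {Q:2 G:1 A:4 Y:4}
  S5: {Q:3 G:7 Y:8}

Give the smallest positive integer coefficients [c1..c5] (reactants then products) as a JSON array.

Q: 2·1+3·1+5·1 = 10 | 2·2+2·3 = 10
G: 2·2+3·4+5·0 = 16 | 2·1+2·7 = 16
A: 2·0+3·1+5·1 = 8 | 2·4+2·0 = 8
Y: 2·0+3·3+5·3 = 24 | 2·4+2·8 = 24
gcd(2,3,5,2,2) = 1

Coefficients: [2, 3, 5, 2, 2]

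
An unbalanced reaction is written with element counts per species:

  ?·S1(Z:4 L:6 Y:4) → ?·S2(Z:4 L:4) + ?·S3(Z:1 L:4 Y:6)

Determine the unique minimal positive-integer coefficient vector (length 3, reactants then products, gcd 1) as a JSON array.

Z: 6·4 = 24 | 5·4+4·1 = 24
L: 6·6 = 36 | 5·4+4·4 = 36
Y: 6·4 = 24 | 5·0+4·6 = 24
gcd(6,5,4) = 1

Coefficients: [6, 5, 4]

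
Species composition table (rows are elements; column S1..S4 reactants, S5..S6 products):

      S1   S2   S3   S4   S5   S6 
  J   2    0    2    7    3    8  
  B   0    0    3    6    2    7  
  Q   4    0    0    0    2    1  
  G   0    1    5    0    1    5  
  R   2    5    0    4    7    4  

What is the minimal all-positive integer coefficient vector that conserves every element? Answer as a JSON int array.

Coefficients: [3, 5, 2, 3, 5, 2]

J: 3·2+5·0+2·2+3·7 = 31 | 5·3+2·8 = 31
B: 3·0+5·0+2·3+3·6 = 24 | 5·2+2·7 = 24
Q: 3·4+5·0+2·0+3·0 = 12 | 5·2+2·1 = 12
G: 3·0+5·1+2·5+3·0 = 15 | 5·1+2·5 = 15
R: 3·2+5·5+2·0+3·4 = 43 | 5·7+2·4 = 43
gcd(3,5,2,3,5,2) = 1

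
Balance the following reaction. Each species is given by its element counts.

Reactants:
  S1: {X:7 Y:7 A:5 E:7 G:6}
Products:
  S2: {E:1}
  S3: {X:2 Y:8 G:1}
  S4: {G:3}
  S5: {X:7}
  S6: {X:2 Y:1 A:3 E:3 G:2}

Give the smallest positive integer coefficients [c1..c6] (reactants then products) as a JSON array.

X: 3·7 = 21 | 6·0+2·2+2·0+1·7+5·2 = 21
Y: 3·7 = 21 | 6·0+2·8+2·0+1·0+5·1 = 21
A: 3·5 = 15 | 6·0+2·0+2·0+1·0+5·3 = 15
E: 3·7 = 21 | 6·1+2·0+2·0+1·0+5·3 = 21
G: 3·6 = 18 | 6·0+2·1+2·3+1·0+5·2 = 18
gcd(3,6,2,2,1,5) = 1

Coefficients: [3, 6, 2, 2, 1, 5]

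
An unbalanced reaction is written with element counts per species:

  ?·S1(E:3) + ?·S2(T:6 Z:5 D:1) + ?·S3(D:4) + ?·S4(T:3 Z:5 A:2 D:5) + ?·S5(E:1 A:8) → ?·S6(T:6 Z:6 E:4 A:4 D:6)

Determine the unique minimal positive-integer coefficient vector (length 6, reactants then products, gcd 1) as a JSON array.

T: 6·0+4·6+4·0+2·3+2·0 = 30 | 5·6 = 30
Z: 6·0+4·5+4·0+2·5+2·0 = 30 | 5·6 = 30
E: 6·3+4·0+4·0+2·0+2·1 = 20 | 5·4 = 20
A: 6·0+4·0+4·0+2·2+2·8 = 20 | 5·4 = 20
D: 6·0+4·1+4·4+2·5+2·0 = 30 | 5·6 = 30
gcd(6,4,4,2,2,5) = 1

Coefficients: [6, 4, 4, 2, 2, 5]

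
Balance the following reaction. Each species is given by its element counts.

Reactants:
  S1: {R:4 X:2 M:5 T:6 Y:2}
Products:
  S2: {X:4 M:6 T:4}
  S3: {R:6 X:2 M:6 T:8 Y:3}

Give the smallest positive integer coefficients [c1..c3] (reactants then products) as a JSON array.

Coefficients: [6, 1, 4]

R: 6·4 = 24 | 1·0+4·6 = 24
X: 6·2 = 12 | 1·4+4·2 = 12
M: 6·5 = 30 | 1·6+4·6 = 30
T: 6·6 = 36 | 1·4+4·8 = 36
Y: 6·2 = 12 | 1·0+4·3 = 12
gcd(6,1,4) = 1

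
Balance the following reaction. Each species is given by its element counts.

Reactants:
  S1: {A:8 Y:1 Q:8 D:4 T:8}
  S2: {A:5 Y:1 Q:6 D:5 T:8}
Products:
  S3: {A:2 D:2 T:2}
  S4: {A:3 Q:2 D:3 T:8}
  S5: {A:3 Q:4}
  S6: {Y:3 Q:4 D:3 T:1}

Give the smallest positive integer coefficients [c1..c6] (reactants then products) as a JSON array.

Coefficients: [3, 3, 3, 5, 6, 2]

A: 3·8+3·5 = 39 | 3·2+5·3+6·3+2·0 = 39
Y: 3·1+3·1 = 6 | 3·0+5·0+6·0+2·3 = 6
Q: 3·8+3·6 = 42 | 3·0+5·2+6·4+2·4 = 42
D: 3·4+3·5 = 27 | 3·2+5·3+6·0+2·3 = 27
T: 3·8+3·8 = 48 | 3·2+5·8+6·0+2·1 = 48
gcd(3,3,3,5,6,2) = 1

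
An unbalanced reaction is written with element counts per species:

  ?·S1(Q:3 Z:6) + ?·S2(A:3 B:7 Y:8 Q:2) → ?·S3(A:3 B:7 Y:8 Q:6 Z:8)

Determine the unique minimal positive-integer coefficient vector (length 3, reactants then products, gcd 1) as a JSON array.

A: 4·0+3·3 = 9 | 3·3 = 9
B: 4·0+3·7 = 21 | 3·7 = 21
Y: 4·0+3·8 = 24 | 3·8 = 24
Q: 4·3+3·2 = 18 | 3·6 = 18
Z: 4·6+3·0 = 24 | 3·8 = 24
gcd(4,3,3) = 1

Coefficients: [4, 3, 3]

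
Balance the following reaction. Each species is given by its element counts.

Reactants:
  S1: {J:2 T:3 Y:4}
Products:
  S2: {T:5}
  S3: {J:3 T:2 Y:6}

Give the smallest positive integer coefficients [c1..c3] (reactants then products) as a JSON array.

J: 3·2 = 6 | 1·0+2·3 = 6
T: 3·3 = 9 | 1·5+2·2 = 9
Y: 3·4 = 12 | 1·0+2·6 = 12
gcd(3,1,2) = 1

Coefficients: [3, 1, 2]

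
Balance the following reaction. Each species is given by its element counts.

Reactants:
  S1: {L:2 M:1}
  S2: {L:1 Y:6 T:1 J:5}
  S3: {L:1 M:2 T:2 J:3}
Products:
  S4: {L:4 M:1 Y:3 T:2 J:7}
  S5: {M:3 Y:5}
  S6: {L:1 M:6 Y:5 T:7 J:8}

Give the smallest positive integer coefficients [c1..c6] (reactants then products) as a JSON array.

L: 5·2+5·1+6·1 = 21 | 5·4+2·0+1·1 = 21
M: 5·1+5·0+6·2 = 17 | 5·1+2·3+1·6 = 17
Y: 5·0+5·6+6·0 = 30 | 5·3+2·5+1·5 = 30
T: 5·0+5·1+6·2 = 17 | 5·2+2·0+1·7 = 17
J: 5·0+5·5+6·3 = 43 | 5·7+2·0+1·8 = 43
gcd(5,5,6,5,2,1) = 1

Coefficients: [5, 5, 6, 5, 2, 1]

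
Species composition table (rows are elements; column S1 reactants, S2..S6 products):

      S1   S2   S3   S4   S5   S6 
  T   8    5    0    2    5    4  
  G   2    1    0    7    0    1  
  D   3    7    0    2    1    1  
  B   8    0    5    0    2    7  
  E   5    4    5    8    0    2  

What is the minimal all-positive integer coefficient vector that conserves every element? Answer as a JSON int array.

Coefficients: [6, 1, 2, 1, 5, 4]

T: 6·8 = 48 | 1·5+2·0+1·2+5·5+4·4 = 48
G: 6·2 = 12 | 1·1+2·0+1·7+5·0+4·1 = 12
D: 6·3 = 18 | 1·7+2·0+1·2+5·1+4·1 = 18
B: 6·8 = 48 | 1·0+2·5+1·0+5·2+4·7 = 48
E: 6·5 = 30 | 1·4+2·5+1·8+5·0+4·2 = 30
gcd(6,1,2,1,5,4) = 1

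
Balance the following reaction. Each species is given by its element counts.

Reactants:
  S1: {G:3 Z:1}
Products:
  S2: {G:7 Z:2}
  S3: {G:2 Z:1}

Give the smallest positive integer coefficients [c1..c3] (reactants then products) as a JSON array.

G: 3·3 = 9 | 1·7+1·2 = 9
Z: 3·1 = 3 | 1·2+1·1 = 3
gcd(3,1,1) = 1

Coefficients: [3, 1, 1]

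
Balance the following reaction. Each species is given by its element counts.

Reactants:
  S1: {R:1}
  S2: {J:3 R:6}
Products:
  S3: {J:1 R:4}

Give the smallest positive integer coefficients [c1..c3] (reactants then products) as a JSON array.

Coefficients: [6, 1, 3]

J: 6·0+1·3 = 3 | 3·1 = 3
R: 6·1+1·6 = 12 | 3·4 = 12
gcd(6,1,3) = 1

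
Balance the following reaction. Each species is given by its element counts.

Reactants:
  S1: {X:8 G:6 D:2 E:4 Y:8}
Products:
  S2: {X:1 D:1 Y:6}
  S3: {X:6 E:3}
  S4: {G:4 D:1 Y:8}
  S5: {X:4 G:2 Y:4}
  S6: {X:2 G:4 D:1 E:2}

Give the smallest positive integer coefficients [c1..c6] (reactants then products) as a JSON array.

Coefficients: [3, 2, 2, 1, 1, 3]

X: 3·8 = 24 | 2·1+2·6+1·0+1·4+3·2 = 24
G: 3·6 = 18 | 2·0+2·0+1·4+1·2+3·4 = 18
D: 3·2 = 6 | 2·1+2·0+1·1+1·0+3·1 = 6
E: 3·4 = 12 | 2·0+2·3+1·0+1·0+3·2 = 12
Y: 3·8 = 24 | 2·6+2·0+1·8+1·4+3·0 = 24
gcd(3,2,2,1,1,3) = 1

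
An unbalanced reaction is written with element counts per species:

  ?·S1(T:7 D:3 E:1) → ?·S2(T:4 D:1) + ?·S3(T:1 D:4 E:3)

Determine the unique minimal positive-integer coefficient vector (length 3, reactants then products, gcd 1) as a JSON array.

T: 3·7 = 21 | 5·4+1·1 = 21
D: 3·3 = 9 | 5·1+1·4 = 9
E: 3·1 = 3 | 5·0+1·3 = 3
gcd(3,5,1) = 1

Coefficients: [3, 5, 1]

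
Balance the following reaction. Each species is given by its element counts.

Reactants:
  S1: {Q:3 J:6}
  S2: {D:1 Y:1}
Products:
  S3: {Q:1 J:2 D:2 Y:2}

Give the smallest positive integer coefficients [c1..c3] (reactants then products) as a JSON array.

Coefficients: [1, 6, 3]

Q: 1·3+6·0 = 3 | 3·1 = 3
J: 1·6+6·0 = 6 | 3·2 = 6
D: 1·0+6·1 = 6 | 3·2 = 6
Y: 1·0+6·1 = 6 | 3·2 = 6
gcd(1,6,3) = 1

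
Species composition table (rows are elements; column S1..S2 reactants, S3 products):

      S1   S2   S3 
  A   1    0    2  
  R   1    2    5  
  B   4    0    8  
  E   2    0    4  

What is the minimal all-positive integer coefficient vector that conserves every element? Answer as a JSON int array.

Coefficients: [4, 3, 2]

A: 4·1+3·0 = 4 | 2·2 = 4
R: 4·1+3·2 = 10 | 2·5 = 10
B: 4·4+3·0 = 16 | 2·8 = 16
E: 4·2+3·0 = 8 | 2·4 = 8
gcd(4,3,2) = 1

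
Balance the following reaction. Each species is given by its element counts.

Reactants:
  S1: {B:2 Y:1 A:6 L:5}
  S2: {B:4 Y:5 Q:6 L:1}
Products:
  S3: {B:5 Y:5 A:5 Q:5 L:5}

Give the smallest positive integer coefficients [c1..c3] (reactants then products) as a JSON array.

B: 5·2+5·4 = 30 | 6·5 = 30
Y: 5·1+5·5 = 30 | 6·5 = 30
A: 5·6+5·0 = 30 | 6·5 = 30
Q: 5·0+5·6 = 30 | 6·5 = 30
L: 5·5+5·1 = 30 | 6·5 = 30
gcd(5,5,6) = 1

Coefficients: [5, 5, 6]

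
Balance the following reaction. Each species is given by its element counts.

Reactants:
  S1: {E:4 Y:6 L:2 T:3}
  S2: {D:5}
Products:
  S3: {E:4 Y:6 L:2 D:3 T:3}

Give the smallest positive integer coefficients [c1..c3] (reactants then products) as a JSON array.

Coefficients: [5, 3, 5]

E: 5·4+3·0 = 20 | 5·4 = 20
Y: 5·6+3·0 = 30 | 5·6 = 30
L: 5·2+3·0 = 10 | 5·2 = 10
D: 5·0+3·5 = 15 | 5·3 = 15
T: 5·3+3·0 = 15 | 5·3 = 15
gcd(5,3,5) = 1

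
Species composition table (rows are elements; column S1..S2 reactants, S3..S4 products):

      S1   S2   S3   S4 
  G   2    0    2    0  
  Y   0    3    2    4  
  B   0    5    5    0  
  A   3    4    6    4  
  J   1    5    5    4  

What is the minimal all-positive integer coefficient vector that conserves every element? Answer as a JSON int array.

G: 4·2+4·0 = 8 | 4·2+1·0 = 8
Y: 4·0+4·3 = 12 | 4·2+1·4 = 12
B: 4·0+4·5 = 20 | 4·5+1·0 = 20
A: 4·3+4·4 = 28 | 4·6+1·4 = 28
J: 4·1+4·5 = 24 | 4·5+1·4 = 24
gcd(4,4,4,1) = 1

Coefficients: [4, 4, 4, 1]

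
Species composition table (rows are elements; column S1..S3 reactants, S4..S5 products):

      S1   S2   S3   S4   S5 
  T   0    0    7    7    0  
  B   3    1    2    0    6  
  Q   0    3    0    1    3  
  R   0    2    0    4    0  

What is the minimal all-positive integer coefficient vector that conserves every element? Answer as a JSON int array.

T: 6·0+6·0+3·7 = 21 | 3·7+5·0 = 21
B: 6·3+6·1+3·2 = 30 | 3·0+5·6 = 30
Q: 6·0+6·3+3·0 = 18 | 3·1+5·3 = 18
R: 6·0+6·2+3·0 = 12 | 3·4+5·0 = 12
gcd(6,6,3,3,5) = 1

Coefficients: [6, 6, 3, 3, 5]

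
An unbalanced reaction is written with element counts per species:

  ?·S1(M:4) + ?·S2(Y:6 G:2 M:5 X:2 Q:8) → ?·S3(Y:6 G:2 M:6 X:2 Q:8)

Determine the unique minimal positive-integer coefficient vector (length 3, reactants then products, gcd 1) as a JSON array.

Coefficients: [1, 4, 4]

Y: 1·0+4·6 = 24 | 4·6 = 24
G: 1·0+4·2 = 8 | 4·2 = 8
M: 1·4+4·5 = 24 | 4·6 = 24
X: 1·0+4·2 = 8 | 4·2 = 8
Q: 1·0+4·8 = 32 | 4·8 = 32
gcd(1,4,4) = 1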